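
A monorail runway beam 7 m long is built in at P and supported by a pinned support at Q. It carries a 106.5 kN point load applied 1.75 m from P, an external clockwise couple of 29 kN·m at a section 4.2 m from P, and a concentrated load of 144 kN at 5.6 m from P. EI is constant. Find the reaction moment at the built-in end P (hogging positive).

M_P = 211.5 kN·m

Remove the prop at Q; the released (primary) structure is a cantilever built in at P.
Primary-structure tip deflection at Q by superposition:
  point load 106.5 at a = 1.75: Pa²(3L − a)/(6EI) = 1046/EI
  clockwise couple 29 at a = 4.2: M₀a(2L − a)/(2EI) = 596.8/EI
  point load 144 at a = 5.6: Pa²(3L − a)/(6EI) = 11591/EI
  δ_0 = 13234/EI
Tip deflection under a unit load at Q: L³/(3EI) = 114.3/EI.
The prop prevents deflection at Q: R_Q = δ_0/δ_{QQ} = 13234/114.3 = 115.7 kN.
Moment equilibrium about P: M_P = Σ(load moments about P) − R_Q·L = 1022 − 115.7×7 = 211.5 kN·m.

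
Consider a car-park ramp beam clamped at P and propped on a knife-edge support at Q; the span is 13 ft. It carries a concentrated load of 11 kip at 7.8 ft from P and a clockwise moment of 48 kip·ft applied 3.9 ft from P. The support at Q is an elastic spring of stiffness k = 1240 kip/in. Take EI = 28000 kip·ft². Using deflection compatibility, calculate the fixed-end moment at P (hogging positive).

Remove the prop at Q; the released (primary) structure is a cantilever built in at P.
Free-end deflection of the primary structure under the applied loading (downward +):
  point load 11 at a = 7.8: Pa²(3L − a)/(6EI) = 3480/EI
  clockwise couple 48 at a = 3.9: M₀a(2L − a)/(2EI) = 2069/EI
  δ_0 = 5549/EI
Flexibility coefficient — unit upward force at Q: δ_{QQ} = L³/(3EI) = 732.3/EI.
With EI = 28000 kip·ft²: δ_0 = 0.19816 ft and δ_{QQ} = 0.026155 ft/kip.
Compatibility — the spring shortens by R_Q/k under the reaction it provides: δ_0 − R_Q·δ_{QQ} = R_Q/k. With 1/k = 1/(1240×12) ft/kip = 0.000067 ft/kip, R_Q = δ_0 / (δ_{QQ} + 1/k) = 0.19816 / (0.026155 + 0.000067) = 7.557 kip.
Moment equilibrium about P: M_P = Σ(load moments about P) − R_Q·L = 133.8 − 7.557×13 = 35.56 kip·ft.

M_P = 35.56 kip·ft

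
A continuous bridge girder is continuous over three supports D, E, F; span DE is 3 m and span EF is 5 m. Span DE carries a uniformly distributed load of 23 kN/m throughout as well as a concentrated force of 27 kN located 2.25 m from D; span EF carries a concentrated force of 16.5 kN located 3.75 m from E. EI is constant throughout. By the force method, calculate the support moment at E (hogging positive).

M_E = 20.73 kN·m

Insert a hinge at E; M_E is the redundant, and each span becomes simply supported.
Rotations at E on the released spans (each span's end-slope, ×1/EI):
  span DE: UDL 23: wL³/(24EI) = 25.88/EI
  span DE: point load 27 at a = 2.25: Pab(L + a)/(6LEI) = 13.29/EI
  span EF: point load 16.5 at a = 3.75: Pab(L + b)/(6LEI) = 16.11/EI
  relative rotation θ_0 = (39.16 + 16.11)/EI = 55.28/EI
A unit hogging moment at E produces rotation L₁/(3EI) + L₂/(3EI) = 2.667/EI.
Slope continuity at E: θ_0 = M_E·2.667/EI, so M_E = 55.28/2.667 = 20.73 kN·m (hogging).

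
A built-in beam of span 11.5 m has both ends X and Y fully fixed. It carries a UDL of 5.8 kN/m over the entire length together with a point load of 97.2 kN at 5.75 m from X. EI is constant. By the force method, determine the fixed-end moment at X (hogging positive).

M_X = 203.6 kN·m

Take the two fixed-end moments M_X, M_Y as redundants; the released structure is the simple span XY.
Simple-span end rotations at X and Y under the given loads:
  at X: UDL 5.8: wL³/(24EI) = 367.5/EI
  at Y: UDL 5.8: wL³/(24EI) = 367.5/EI
  at X: point load 97.2 at a = 5.75: Pab(L + b)/(6LEI) = 803.4/EI
  at Y: point load 97.2 at a = 5.75: Pab(L + a)/(6LEI) = 803.4/EI
  θ_X0 = 1171/EI,  θ_Y0 = 1171/EI
Flexibility coefficients: a unit moment at one end gives L/(3EI) there and L/(6EI) at the far end, so f₁₁ = f₂₂ = 3.833/EI and f₁₂ = f₂₁ = 1.917/EI.
Compatibility — zero rotation at each built-in end:
  3.833 M_X + 1.917 M_Y = 1171
  1.917 M_X + 3.833 M_Y = 1171
Solving the pair gives M_X = 203.6 kN·m and M_Y = 203.6 kN·m (hogging).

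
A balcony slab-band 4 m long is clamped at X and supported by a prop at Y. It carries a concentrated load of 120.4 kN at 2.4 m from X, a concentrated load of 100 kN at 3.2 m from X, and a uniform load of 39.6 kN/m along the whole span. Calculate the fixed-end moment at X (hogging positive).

M_X = 198.5 kN·m

Release the roller at Y. Primary structure: cantilever fixed at X.
Deflection at Y on the released cantilever, summing each load's contribution:
  point load 120.4 at a = 2.4: Pa²(3L − a)/(6EI) = 1110/EI
  point load 100 at a = 3.2: Pa²(3L − a)/(6EI) = 1502/EI
  UDL 39.6: wL⁴/(8EI) = 1267/EI
  δ_0 = 3879/EI
Tip deflection under a unit load at Y: L³/(3EI) = 21.33/EI.
The prop prevents deflection at Y: R_Y = δ_0/δ_{YY} = 3879/21.33 = 181.8 kN.
Moment equilibrium about X: M_X = Σ(load moments about X) − R_Y·L = 925.8 − 181.8×4 = 198.5 kN·m.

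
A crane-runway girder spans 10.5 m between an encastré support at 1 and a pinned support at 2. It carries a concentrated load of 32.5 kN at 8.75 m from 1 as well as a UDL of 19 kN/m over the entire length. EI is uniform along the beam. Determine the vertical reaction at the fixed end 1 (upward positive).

R_1 = 132.7 kN

Remove the prop at 2; the released (primary) structure is a cantilever built in at 1.
Downward deflection at the released point 2 due to the loads:
  point load 32.5 at a = 8.75: Pa²(3L − a)/(6EI) = 9435/EI
  UDL 19: wL⁴/(8EI) = 28868/EI
  δ_0 = 38303/EI
Tip deflection under a unit load at 2: L³/(3EI) = 385.9/EI.
Compatibility at 2: δ_0 − R_2·δ_{22} = 0, so R_2 = 38303/385.9 = 99.26 kN.
Vertical equilibrium: R_1 = ΣP − R_2 = 232 − 99.26 = 132.7 kN.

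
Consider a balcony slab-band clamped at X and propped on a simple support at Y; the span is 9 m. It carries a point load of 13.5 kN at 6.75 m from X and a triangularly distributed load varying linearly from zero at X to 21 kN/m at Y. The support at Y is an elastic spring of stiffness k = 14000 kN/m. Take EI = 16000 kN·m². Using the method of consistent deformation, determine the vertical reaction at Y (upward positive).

Take the reaction at Y as the redundant and release it; the primary structure is a cantilever fixed at X.
Free-end deflection of the primary structure under the applied loading (downward +):
  point load 13.5 at a = 6.75: Pa²(3L − a)/(6EI) = 2076/EI
  triangular load, peak 21 at the free end: 11w₀L⁴/(120EI) = 12630/EI
  δ_0 = 14706/EI
Flexibility coefficient — unit upward force at Y: δ_{YY} = L³/(3EI) = 243/EI.
With EI = 16000 kN·m²: δ_0 = 0.91912 m and δ_{YY} = 0.015187 m/kN.
Compatibility — the spring shortens by R_Y/k under the reaction it provides: δ_0 − R_Y·δ_{YY} = R_Y/k. With 1/k = 0.000071 m/kN, R_Y = δ_0 / (δ_{YY} + 1/k) = 0.91912 / (0.015187 + 0.000071) = 60.23 kN.

R_Y = 60.23 kN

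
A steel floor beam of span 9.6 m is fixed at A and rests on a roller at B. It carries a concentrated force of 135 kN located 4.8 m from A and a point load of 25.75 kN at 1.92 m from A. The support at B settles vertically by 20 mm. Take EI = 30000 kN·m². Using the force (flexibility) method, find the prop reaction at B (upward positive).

R_B = 41.59 kN

Release the roller at B. Primary structure: cantilever fixed at A.
Deflection at B on the released cantilever, summing each load's contribution:
  point load 135 at a = 4.8: Pa²(3L − a)/(6EI) = 12442/EI
  point load 25.75 at a = 1.92: Pa²(3L − a)/(6EI) = 425.3/EI
  δ_0 = 12867/EI
Flexibility coefficient — unit upward force at B: δ_{BB} = L³/(3EI) = 294.9/EI.
With EI = 30000 kN·m²: δ_0 = 0.4289 m and δ_{BB} = 0.00983 m/kN.
Compatibility — the beam at B must follow the support down by 0.02 m: δ_0 − R_B·δ_{BB} = 0.02, so R_B = (0.4289 − 0.02)/0.00983 = 41.59 kN.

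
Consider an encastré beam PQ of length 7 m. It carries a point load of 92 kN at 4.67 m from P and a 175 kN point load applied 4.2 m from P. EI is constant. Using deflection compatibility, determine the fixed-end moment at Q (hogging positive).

Take the two fixed-end moments M_P, M_Q as redundants; the released structure is the simple span PQ.
End rotations of the released simple span under the applied load (×1/EI):
  at P: point load 92 at a = 4.67: Pab(L + b)/(6LEI) = 222.4/EI
  at Q: point load 92 at a = 4.67: Pab(L + a)/(6LEI) = 278.2/EI
  at P: point load 175 at a = 4.2: Pab(L + b)/(6LEI) = 480.2/EI
  at Q: point load 175 at a = 4.2: Pab(L + a)/(6LEI) = 548.8/EI
  θ_P0 = 702.6/EI,  θ_Q0 = 827/EI
Flexibility coefficients: a unit moment at one end gives L/(3EI) there and L/(6EI) at the far end, so f₁₁ = f₂₂ = 2.333/EI and f₁₂ = f₂₁ = 1.167/EI.
Compatibility — zero rotation at each built-in end:
  2.333 M_P + 1.167 M_Q = 702.6
  1.167 M_P + 2.333 M_Q = 827
Solving the pair gives M_P = 165.2 kN·m and M_Q = 271.8 kN·m (hogging).

M_Q = 271.8 kN·m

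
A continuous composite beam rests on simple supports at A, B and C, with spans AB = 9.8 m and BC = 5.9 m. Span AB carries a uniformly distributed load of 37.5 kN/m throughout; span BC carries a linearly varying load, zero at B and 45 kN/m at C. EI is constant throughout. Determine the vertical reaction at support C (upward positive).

Release continuity at B by inserting a hinge; the redundant is the internal moment M_B. The primary structure is two simply-supported spans AB and BC.
End slopes at the hinge B, treating each span as simply supported:
  span AB: UDL 37.5: wL³/(24EI) = 1471/EI
  span BC: triangular load, peak 45: 7w₀L³/(360EI) = 179.7/EI
  relative rotation θ_0 = (1471 + 179.7)/EI = 1650/EI
A unit hogging moment at B produces rotation L₁/(3EI) + L₂/(3EI) = 5.233/EI.
Slope continuity at B: θ_0 = M_B·5.233/EI, so M_B = 1650/5.233 = 315.3 kN·m (hogging).
Span BC, ΣM about C: R_B^{BC}·5.9 = 261.1 + 315.3, so R_B^{BC} = 97.7 kN and R_C = 132.8 − 97.7 = 35.05 kN.

R_C = 35.05 kN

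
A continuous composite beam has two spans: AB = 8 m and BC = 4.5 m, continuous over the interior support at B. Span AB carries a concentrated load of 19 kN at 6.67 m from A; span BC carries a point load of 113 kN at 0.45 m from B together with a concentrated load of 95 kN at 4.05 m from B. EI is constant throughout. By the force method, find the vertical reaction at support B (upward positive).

Release continuity at B by inserting a hinge; the redundant is the internal moment M_B. The primary structure is two simply-supported spans AB and BC.
Discontinuity in slope at B on the released structure — sum the simple-span end rotations:
  span AB: point load 19 at a = 6.67: Pab(L + a)/(6LEI) = 51.51/EI
  span BC: point load 113 at a = 0.45: Pab(L + b)/(6LEI) = 65.22/EI
  span BC: point load 95 at a = 4.05: Pab(L + b)/(6LEI) = 31.74/EI
  relative rotation θ_0 = (51.51 + 96.96)/EI = 148.5/EI
A unit hogging moment at B produces rotation L₁/(3EI) + L₂/(3EI) = 4.167/EI.
Compatibility: M_B·(L₁+L₂)/(3EI) = θ_0, giving M_B = 35.63 kN·m (hogging).
Span AB, ΣM about A with M_B applied at B: R_B^{AB}·8 = 126.7 + 35.63, so R_B^{AB} = 20.3 kN and R_A = 19 − 20.3 = -1.295 kN.
Span BC, ΣM about C: R_B^{BC}·4.5 = 500.4 + 35.63, so R_B^{BC} = 119.1 kN and R_C = 208 − 119.1 = 88.88 kN.
R_B = 20.3 + 119.1 = 139.4 kN.

R_B = 139.4 kN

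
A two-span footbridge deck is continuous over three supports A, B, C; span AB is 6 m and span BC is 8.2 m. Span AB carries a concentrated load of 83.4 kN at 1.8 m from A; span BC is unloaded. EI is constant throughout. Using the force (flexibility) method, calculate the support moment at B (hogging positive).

Insert a hinge at B; M_B is the redundant, and each span becomes simply supported.
End slopes at the hinge B, treating each span as simply supported:
  span AB: point load 83.4 at a = 1.8: Pab(L + a)/(6LEI) = 136.6/EI
  relative rotation θ_0 = (136.6 + 0)/EI = 136.6/EI
A unit hogging moment at B produces rotation L₁/(3EI) + L₂/(3EI) = 4.733/EI.
Slope continuity at B: θ_0 = M_B·4.733/EI, so M_B = 136.6/4.733 = 28.86 kN·m (hogging).

M_B = 28.86 kN·m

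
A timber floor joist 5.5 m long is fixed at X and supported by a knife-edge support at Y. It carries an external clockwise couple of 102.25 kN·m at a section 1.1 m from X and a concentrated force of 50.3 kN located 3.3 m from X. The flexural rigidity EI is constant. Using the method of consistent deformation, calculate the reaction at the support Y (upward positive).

Remove the prop at Y; the released (primary) structure is a cantilever built in at X.
Primary-structure tip deflection at Y by superposition:
  clockwise couple 102.25 at a = 1.1: M₀a(2L − a)/(2EI) = 556.8/EI
  point load 50.3 at a = 3.3: Pa²(3L − a)/(6EI) = 1205/EI
  δ_0 = 1762/EI
Flexibility coefficient — unit upward force at Y: δ_{YY} = L³/(3EI) = 55.46/EI.
The prop prevents deflection at Y: R_Y = δ_0/δ_{YY} = 1762/55.46 = 31.77 kN.

R_Y = 31.77 kN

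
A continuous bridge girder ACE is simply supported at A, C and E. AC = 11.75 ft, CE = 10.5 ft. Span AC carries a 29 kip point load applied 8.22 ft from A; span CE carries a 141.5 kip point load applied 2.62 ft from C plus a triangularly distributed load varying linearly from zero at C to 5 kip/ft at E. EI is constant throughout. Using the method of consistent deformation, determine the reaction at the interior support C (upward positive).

R_C = 164.5 kip

Take M_C as the redundant. Released structure: two simple spans AC and CE with a hinge at C.
Rotations at C on the released spans (each span's end-slope, ×1/EI):
  span AC: point load 29 at a = 8.22: Pab(L + a)/(6LEI) = 238.4/EI
  span CE: point load 141.5 at a = 2.62: Pab(L + b)/(6LEI) = 852.3/EI
  span CE: triangular load, peak 5: 7w₀L³/(360EI) = 112.5/EI
  relative rotation θ_0 = (238.4 + 964.8)/EI = 1203/EI
A unit hogging moment at C produces rotation L₁/(3EI) + L₂/(3EI) = 7.417/EI.
Slope continuity at C: θ_0 = M_C·7.417/EI, so M_C = 1203/7.417 = 162.2 kip·ft (hogging).
Span AC, ΣM about A with M_C applied at C: R_C^{AC}·11.75 = 238.4 + 162.2, so R_C^{AC} = 34.09 kip and R_A = 29 − 34.09 = -5.094 kip.
Span CE, ΣM about E: R_C^{CE}·10.5 = 1207 + 162.2, so R_C^{CE} = 130.4 kip and R_E = 167.8 − 130.4 = 37.36 kip.
R_C = 34.09 + 130.4 = 164.5 kip.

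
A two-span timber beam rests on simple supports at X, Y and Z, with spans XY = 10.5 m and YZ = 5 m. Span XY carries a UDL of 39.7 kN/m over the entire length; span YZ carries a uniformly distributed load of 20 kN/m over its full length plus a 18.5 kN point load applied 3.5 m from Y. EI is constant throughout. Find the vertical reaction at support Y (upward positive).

R_Y = 380.6 kN

Insert a hinge at Y; M_Y is the redundant, and each span becomes simply supported.
End slopes at the hinge Y, treating each span as simply supported:
  span XY: UDL 39.7: wL³/(24EI) = 1915/EI
  span YZ: UDL 20: wL³/(24EI) = 104.2/EI
  span YZ: point load 18.5 at a = 3.5: Pab(L + b)/(6LEI) = 21.04/EI
  relative rotation θ_0 = (1915 + 125.2)/EI = 2040/EI
A unit hogging moment at Y produces rotation L₁/(3EI) + L₂/(3EI) = 5.167/EI.
Compatibility: M_Y·(L₁+L₂)/(3EI) = θ_0, giving M_Y = 394.9 kN·m (hogging).
Span XY, ΣM about X with M_Y applied at Y: R_Y^{XY}·10.5 = 2188 + 394.9, so R_Y^{XY} = 246 kN and R_X = 416.9 − 246 = 170.8 kN.
Span YZ, ΣM about Z: R_Y^{YZ}·5 = 277.8 + 394.9, so R_Y^{YZ} = 134.5 kN and R_Z = 118.5 − 134.5 = -16.02 kN.
R_Y = 246 + 134.5 = 380.6 kN.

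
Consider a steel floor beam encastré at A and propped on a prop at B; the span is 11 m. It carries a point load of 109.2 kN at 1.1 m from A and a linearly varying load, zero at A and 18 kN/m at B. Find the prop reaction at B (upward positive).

Remove the prop at B; the released (primary) structure is a cantilever built in at A.
Deflection at B on the released cantilever, summing each load's contribution:
  point load 109.2 at a = 1.1: Pa²(3L − a)/(6EI) = 702.5/EI
  triangular load, peak 18 at the free end: 11w₀L⁴/(120EI) = 24158/EI
  δ_0 = 24860/EI
Tip deflection under a unit load at B: L³/(3EI) = 443.7/EI.
The prop prevents deflection at B: R_B = δ_0/δ_{BB} = 24860/443.7 = 56.03 kN.

R_B = 56.03 kN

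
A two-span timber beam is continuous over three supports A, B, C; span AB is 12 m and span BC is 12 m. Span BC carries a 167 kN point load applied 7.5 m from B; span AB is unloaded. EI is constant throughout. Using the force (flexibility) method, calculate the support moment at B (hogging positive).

Release continuity at B by inserting a hinge; the redundant is the internal moment M_B. The primary structure is two simply-supported spans AB and BC.
End slopes at the hinge B, treating each span as simply supported:
  span BC: point load 167 at a = 7.5: Pab(L + b)/(6LEI) = 1292/EI
  relative rotation θ_0 = (0 + 1292)/EI = 1292/EI
A unit hogging moment at B produces rotation L₁/(3EI) + L₂/(3EI) = 8/EI.
Compatibility: M_B·(L₁+L₂)/(3EI) = θ_0, giving M_B = 161.5 kN·m (hogging).

M_B = 161.5 kN·m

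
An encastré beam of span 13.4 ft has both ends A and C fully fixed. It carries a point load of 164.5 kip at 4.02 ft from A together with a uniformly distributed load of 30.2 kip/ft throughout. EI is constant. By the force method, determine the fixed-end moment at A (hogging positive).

Take the two fixed-end moments M_A, M_C as redundants; the released structure is the simple span AC.
On the primary (simply-supported) span, the end slopes from the loading are:
  at A: point load 164.5 at a = 4.02: Pab(L + b)/(6LEI) = 1757/EI
  at C: point load 164.5 at a = 4.02: Pab(L + a)/(6LEI) = 1344/EI
  at A: UDL 30.2: wL³/(24EI) = 3028/EI
  at C: UDL 30.2: wL³/(24EI) = 3028/EI
  θ_A0 = 4785/EI,  θ_C0 = 4372/EI
Flexibility coefficients: a unit moment at one end gives L/(3EI) there and L/(6EI) at the far end, so f₁₁ = f₂₂ = 4.467/EI and f₁₂ = f₂₁ = 2.233/EI.
Compatibility — zero rotation at each built-in end:
  4.467 M_A + 2.233 M_C = 4785
  2.233 M_A + 4.467 M_C = 4372
Solving the pair gives M_A = 775.9 kip·ft and M_C = 590.8 kip·ft (hogging).

M_A = 775.9 kip·ft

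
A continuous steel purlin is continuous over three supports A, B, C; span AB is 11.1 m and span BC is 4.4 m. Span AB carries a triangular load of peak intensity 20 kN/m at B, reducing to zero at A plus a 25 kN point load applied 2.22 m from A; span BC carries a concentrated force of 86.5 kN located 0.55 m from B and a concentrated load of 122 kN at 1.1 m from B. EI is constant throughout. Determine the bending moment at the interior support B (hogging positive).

Take M_B as the redundant. Released structure: two simple spans AB and BC with a hinge at B.
Rotations at B on the released spans (each span's end-slope, ×1/EI):
  span AB: triangular load, peak 20: w₀L³/(45EI) = 607.8/EI
  span AB: point load 25 at a = 2.22: Pab(L + a)/(6LEI) = 98.57/EI
  span BC: point load 86.5 at a = 0.55: Pab(L + b)/(6LEI) = 57.24/EI
  span BC: point load 122 at a = 1.1: Pab(L + b)/(6LEI) = 129.2/EI
  relative rotation θ_0 = (706.4 + 186.4)/EI = 892.8/EI
A unit hogging moment at B produces rotation L₁/(3EI) + L₂/(3EI) = 5.167/EI.
Slope continuity at B: θ_0 = M_B·5.167/EI, so M_B = 892.8/5.167 = 172.8 kN·m (hogging).

M_B = 172.8 kN·m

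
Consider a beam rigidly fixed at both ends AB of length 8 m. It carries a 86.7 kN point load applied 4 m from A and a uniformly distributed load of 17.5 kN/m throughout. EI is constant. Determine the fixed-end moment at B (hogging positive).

M_B = 180 kN·m

Take the two fixed-end moments M_A, M_B as redundants; the released structure is the simple span AB.
On the primary (simply-supported) span, the end slopes from the loading are:
  at A: point load 86.7 at a = 4: Pab(L + b)/(6LEI) = 346.8/EI
  at B: point load 86.7 at a = 4: Pab(L + a)/(6LEI) = 346.8/EI
  at A: UDL 17.5: wL³/(24EI) = 373.3/EI
  at B: UDL 17.5: wL³/(24EI) = 373.3/EI
  θ_A0 = 720.1/EI,  θ_B0 = 720.1/EI
Flexibility coefficients: a unit moment at one end gives L/(3EI) there and L/(6EI) at the far end, so f₁₁ = f₂₂ = 2.667/EI and f₁₂ = f₂₁ = 1.333/EI.
Compatibility — zero rotation at each built-in end:
  2.667 M_A + 1.333 M_B = 720.1
  1.333 M_A + 2.667 M_B = 720.1
Solving the pair gives M_A = 180 kN·m and M_B = 180 kN·m (hogging).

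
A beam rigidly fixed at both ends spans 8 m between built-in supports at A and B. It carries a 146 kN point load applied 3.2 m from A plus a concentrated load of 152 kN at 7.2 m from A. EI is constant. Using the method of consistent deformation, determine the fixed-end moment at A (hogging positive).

M_A = 179.1 kN·m

Release both end moments; the primary structure is a simply-supported span AB with redundants M_A and M_B.
Simple-span end rotations at A and B under the given loads:
  at A: point load 146 at a = 3.2: Pab(L + b)/(6LEI) = 598/EI
  at B: point load 146 at a = 3.2: Pab(L + a)/(6LEI) = 523.3/EI
  at A: point load 152 at a = 7.2: Pab(L + b)/(6LEI) = 160.5/EI
  at B: point load 152 at a = 7.2: Pab(L + a)/(6LEI) = 277.2/EI
  θ_A0 = 758.5/EI,  θ_B0 = 800.5/EI
Flexibility coefficients: a unit moment at one end gives L/(3EI) there and L/(6EI) at the far end, so f₁₁ = f₂₂ = 2.667/EI and f₁₂ = f₂₁ = 1.333/EI.
Compatibility — zero rotation at each built-in end:
  2.667 M_A + 1.333 M_B = 758.5
  1.333 M_A + 2.667 M_B = 800.5
Solving the pair gives M_A = 179.1 kN·m and M_B = 210.6 kN·m (hogging).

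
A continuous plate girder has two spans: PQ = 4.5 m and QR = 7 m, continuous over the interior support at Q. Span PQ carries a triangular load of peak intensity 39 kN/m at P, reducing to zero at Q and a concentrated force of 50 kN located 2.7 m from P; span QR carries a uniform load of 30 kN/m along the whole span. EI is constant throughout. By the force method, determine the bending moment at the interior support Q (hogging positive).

M_Q = 146.8 kN·m

Take M_Q as the redundant. Released structure: two simple spans PQ and QR with a hinge at Q.
Rotations at Q on the released spans (each span's end-slope, ×1/EI):
  span PQ: triangular load, peak 39: 7w₀L³/(360EI) = 69.1/EI
  span PQ: point load 50 at a = 2.7: Pab(L + a)/(6LEI) = 64.8/EI
  span QR: UDL 30: wL³/(24EI) = 428.8/EI
  relative rotation θ_0 = (133.9 + 428.8)/EI = 562.7/EI
A unit hogging moment at Q produces rotation L₁/(3EI) + L₂/(3EI) = 3.833/EI.
Slope continuity at Q: θ_0 = M_Q·3.833/EI, so M_Q = 562.7/3.833 = 146.8 kN·m (hogging).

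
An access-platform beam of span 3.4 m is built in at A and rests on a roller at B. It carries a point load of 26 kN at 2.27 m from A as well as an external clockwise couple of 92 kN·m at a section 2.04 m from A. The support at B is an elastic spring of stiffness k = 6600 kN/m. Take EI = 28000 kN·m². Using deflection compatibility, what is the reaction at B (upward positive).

Choose R_B as the redundant. The primary structure is the cantilever fixed at A.
Free-end deflection of the primary structure under the applied loading (downward +):
  point load 26 at a = 2.27: Pa²(3L − a)/(6EI) = 177.1/EI
  clockwise couple 92 at a = 2.04: M₀a(2L − a)/(2EI) = 446.7/EI
  δ_0 = 623.7/EI
Flexibility coefficient — unit upward force at B: δ_{BB} = L³/(3EI) = 13.1/EI.
With EI = 28000 kN·m²: δ_0 = 0.022277 m and δ_{BB} = 0.000468 m/kN.
Compatibility — the spring shortens by R_B/k under the reaction it provides: δ_0 − R_B·δ_{BB} = R_B/k. With 1/k = 0.000152 m/kN, R_B = δ_0 / (δ_{BB} + 1/k) = 0.022277 / (0.000468 + 0.000152) = 35.96 kN.

R_B = 35.96 kN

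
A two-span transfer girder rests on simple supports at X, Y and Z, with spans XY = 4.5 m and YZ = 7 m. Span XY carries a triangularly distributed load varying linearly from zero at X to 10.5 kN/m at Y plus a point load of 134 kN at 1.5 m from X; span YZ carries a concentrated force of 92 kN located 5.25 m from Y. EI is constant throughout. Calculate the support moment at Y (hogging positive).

Release continuity at Y by inserting a hinge; the redundant is the internal moment M_Y. The primary structure is two simply-supported spans XY and YZ.
Rotations at Y on the released spans (each span's end-slope, ×1/EI):
  span XY: triangular load, peak 10.5: w₀L³/(45EI) = 21.26/EI
  span XY: point load 134 at a = 1.5: Pab(L + a)/(6LEI) = 134/EI
  span YZ: point load 92 at a = 5.25: Pab(L + b)/(6LEI) = 176.1/EI
  relative rotation θ_0 = (155.3 + 176.1)/EI = 331.4/EI
A unit hogging moment at Y produces rotation L₁/(3EI) + L₂/(3EI) = 3.833/EI.
Slope continuity at Y: θ_0 = M_Y·3.833/EI, so M_Y = 331.4/3.833 = 86.44 kN·m (hogging).

M_Y = 86.44 kN·m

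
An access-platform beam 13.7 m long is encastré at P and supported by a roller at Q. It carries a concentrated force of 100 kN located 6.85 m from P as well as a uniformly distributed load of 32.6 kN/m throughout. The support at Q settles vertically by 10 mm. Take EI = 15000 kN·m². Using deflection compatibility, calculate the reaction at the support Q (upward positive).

R_Q = 198.6 kN

Remove the prop at Q; the released (primary) structure is a cantilever built in at P.
Deflection at Q on the released cantilever, summing each load's contribution:
  point load 100 at a = 6.85: Pa²(3L − a)/(6EI) = 26785/EI
  UDL 32.6: wL⁴/(8EI) = 143552/EI
  δ_0 = 170337/EI
Flexibility coefficient — unit upward force at Q: δ_{QQ} = L³/(3EI) = 857.1/EI.
With EI = 15000 kN·m²: δ_0 = 11.356 m and δ_{QQ} = 0.057141 m/kN.
Compatibility — the beam at Q must follow the support down by 0.01 m: δ_0 − R_Q·δ_{QQ} = 0.01, so R_Q = (11.356 − 0.01)/0.057141 = 198.6 kN.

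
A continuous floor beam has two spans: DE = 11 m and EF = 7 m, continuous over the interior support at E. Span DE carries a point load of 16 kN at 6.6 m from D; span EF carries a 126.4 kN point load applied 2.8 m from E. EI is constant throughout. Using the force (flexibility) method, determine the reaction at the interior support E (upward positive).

Insert a hinge at E; M_E is the redundant, and each span becomes simply supported.
Discontinuity in slope at E on the released structure — sum the simple-span end rotations:
  span DE: point load 16 at a = 6.6: Pab(L + a)/(6LEI) = 123.9/EI
  span EF: point load 126.4 at a = 2.8: Pab(L + b)/(6LEI) = 396.4/EI
  relative rotation θ_0 = (123.9 + 396.4)/EI = 520.3/EI
A unit hogging moment at E produces rotation L₁/(3EI) + L₂/(3EI) = 6/EI.
Slope continuity at E: θ_0 = M_E·6/EI, so M_E = 520.3/6 = 86.72 kN·m (hogging).
Span DE, ΣM about D with M_E applied at E: R_E^{DE}·11 = 105.6 + 86.72, so R_E^{DE} = 17.48 kN and R_D = 16 − 17.48 = -1.483 kN.
Span EF, ΣM about F: R_E^{EF}·7 = 530.9 + 86.72, so R_E^{EF} = 88.23 kN and R_F = 126.4 − 88.23 = 38.17 kN.
R_E = 17.48 + 88.23 = 105.7 kN.

R_E = 105.7 kN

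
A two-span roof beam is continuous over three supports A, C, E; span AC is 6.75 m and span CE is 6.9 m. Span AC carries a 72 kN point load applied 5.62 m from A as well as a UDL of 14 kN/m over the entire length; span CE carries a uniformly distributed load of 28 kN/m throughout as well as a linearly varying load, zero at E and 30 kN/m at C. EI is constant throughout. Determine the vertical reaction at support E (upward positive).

R_E = 101.8 kN

Release continuity at C by inserting a hinge; the redundant is the internal moment M_C. The primary structure is two simply-supported spans AC and CE.
End slopes at the hinge C, treating each span as simply supported:
  span AC: point load 72 at a = 5.62: Pab(L + a)/(6LEI) = 139.7/EI
  span AC: UDL 14: wL³/(24EI) = 179.4/EI
  span CE: UDL 28: wL³/(24EI) = 383.3/EI
  span CE: triangular load, peak 30: w₀L³/(45EI) = 219/EI
  relative rotation θ_0 = (319.1 + 602.3)/EI = 921.3/EI
A unit hogging moment at C produces rotation L₁/(3EI) + L₂/(3EI) = 4.55/EI.
Slope continuity at C: θ_0 = M_C·4.55/EI, so M_C = 921.3/4.55 = 202.5 kN·m (hogging).
Span CE, ΣM about E: R_C^{CE}·6.9 = 1143 + 202.5, so R_C^{CE} = 194.9 kN and R_E = 296.7 − 194.9 = 101.8 kN.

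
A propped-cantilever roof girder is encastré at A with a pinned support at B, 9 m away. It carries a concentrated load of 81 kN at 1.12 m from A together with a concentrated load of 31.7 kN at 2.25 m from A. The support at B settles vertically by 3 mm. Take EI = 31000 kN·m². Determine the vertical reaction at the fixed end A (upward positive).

R_A = 108.6 kN

Remove the prop at B; the released (primary) structure is a cantilever built in at A.
Primary-structure tip deflection at B by superposition:
  point load 81 at a = 1.12: Pa²(3L − a)/(6EI) = 438.3/EI
  point load 31.7 at a = 2.25: Pa²(3L − a)/(6EI) = 662/EI
  δ_0 = 1100/EI
Flexibility coefficient — unit upward force at B: δ_{BB} = L³/(3EI) = 243/EI.
With EI = 31000 kN·m²: δ_0 = 0.035492 m and δ_{BB} = 0.007839 m/kN.
Compatibility — the beam at B must follow the support down by 0.003 m: δ_0 − R_B·δ_{BB} = 0.003, so R_B = (0.035492 − 0.003)/0.007839 = 4.145 kN.
Vertical equilibrium: R_A = ΣP − R_B = 112.7 − 4.145 = 108.6 kN.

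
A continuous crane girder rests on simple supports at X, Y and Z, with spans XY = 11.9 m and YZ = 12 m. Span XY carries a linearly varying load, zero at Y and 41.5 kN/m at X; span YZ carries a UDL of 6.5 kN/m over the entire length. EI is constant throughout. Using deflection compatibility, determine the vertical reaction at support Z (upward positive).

R_Z = 19.88 kN

Insert a hinge at Y; M_Y is the redundant, and each span becomes simply supported.
Rotations at Y on the released spans (each span's end-slope, ×1/EI):
  span XY: triangular load, peak 41.5: 7w₀L³/(360EI) = 1360/EI
  span YZ: UDL 6.5: wL³/(24EI) = 468/EI
  relative rotation θ_0 = (1360 + 468)/EI = 1828/EI
A unit hogging moment at Y produces rotation L₁/(3EI) + L₂/(3EI) = 7.967/EI.
Compatibility: M_Y·(L₁+L₂)/(3EI) = θ_0, giving M_Y = 229.4 kN·m (hogging).
Span YZ, ΣM about Z: R_Y^{YZ}·12 = 468 + 229.4, so R_Y^{YZ} = 58.12 kN and R_Z = 78 − 58.12 = 19.88 kN.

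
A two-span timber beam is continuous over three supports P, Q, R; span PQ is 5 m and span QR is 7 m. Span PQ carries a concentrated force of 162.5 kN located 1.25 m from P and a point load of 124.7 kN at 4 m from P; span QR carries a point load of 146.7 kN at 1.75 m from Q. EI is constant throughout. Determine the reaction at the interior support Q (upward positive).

Take M_Q as the redundant. Released structure: two simple spans PQ and QR with a hinge at Q.
Discontinuity in slope at Q on the released structure — sum the simple-span end rotations:
  span PQ: point load 162.5 at a = 1.25: Pab(L + a)/(6LEI) = 158.7/EI
  span PQ: point load 124.7 at a = 4: Pab(L + a)/(6LEI) = 149.6/EI
  span QR: point load 146.7 at a = 1.75: Pab(L + b)/(6LEI) = 393.1/EI
  relative rotation θ_0 = (308.3 + 393.1)/EI = 701.4/EI
A unit hogging moment at Q produces rotation L₁/(3EI) + L₂/(3EI) = 4/EI.
Compatibility: M_Q·(L₁+L₂)/(3EI) = θ_0, giving M_Q = 175.4 kN·m (hogging).
Span PQ, ΣM about P with M_Q applied at Q: R_Q^{PQ}·5 = 701.9 + 175.4, so R_Q^{PQ} = 175.5 kN and R_P = 287.2 − 175.5 = 111.7 kN.
Span QR, ΣM about R: R_Q^{QR}·7 = 770.2 + 175.4, so R_Q^{QR} = 135.1 kN and R_R = 146.7 − 135.1 = 11.62 kN.
R_Q = 175.5 + 135.1 = 310.5 kN.

R_Q = 310.5 kN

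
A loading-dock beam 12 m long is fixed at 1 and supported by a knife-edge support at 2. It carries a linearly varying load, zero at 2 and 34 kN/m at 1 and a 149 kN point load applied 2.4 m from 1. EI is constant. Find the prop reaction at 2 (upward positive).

R_2 = 49.14 kN

Release the roller at 2. Primary structure: cantilever fixed at 1.
Downward deflection at the released point 2 due to the loads:
  triangular load, peak 34 at the fixed end: w₀L⁴/(30EI) = 23501/EI
  point load 149 at a = 2.4: Pa²(3L − a)/(6EI) = 4806/EI
  δ_0 = 28307/EI
Tip deflection under a unit load at 2: L³/(3EI) = 576/EI.
Compatibility at 2: δ_0 − R_2·δ_{22} = 0, so R_2 = 28307/576 = 49.14 kN.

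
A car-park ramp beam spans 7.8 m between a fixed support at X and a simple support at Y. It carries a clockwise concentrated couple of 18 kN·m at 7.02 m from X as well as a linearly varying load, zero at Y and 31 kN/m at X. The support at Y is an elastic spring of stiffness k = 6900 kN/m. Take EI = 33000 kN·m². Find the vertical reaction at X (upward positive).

R_X = 94.1 kN

Release the roller at Y. Primary structure: cantilever fixed at X.
Free-end deflection of the primary structure under the applied loading (downward +):
  clockwise couple 18 at a = 7.02: M₀a(2L − a)/(2EI) = 542.1/EI
  triangular load, peak 31 at the fixed end: w₀L⁴/(30EI) = 3825/EI
  δ_0 = 4367/EI
Flexibility coefficient — unit upward force at Y: δ_{YY} = L³/(3EI) = 158.2/EI.
With EI = 33000 kN·m²: δ_0 = 0.13233 m and δ_{YY} = 0.004793 m/kN.
Compatibility — the spring shortens by R_Y/k under the reaction it provides: δ_0 − R_Y·δ_{YY} = R_Y/k. With 1/k = 0.000145 m/kN, R_Y = δ_0 / (δ_{YY} + 1/k) = 0.13233 / (0.004793 + 0.000145) = 26.8 kN.
Vertical equilibrium: R_X = ΣP − R_Y = 120.9 − 26.8 = 94.1 kN.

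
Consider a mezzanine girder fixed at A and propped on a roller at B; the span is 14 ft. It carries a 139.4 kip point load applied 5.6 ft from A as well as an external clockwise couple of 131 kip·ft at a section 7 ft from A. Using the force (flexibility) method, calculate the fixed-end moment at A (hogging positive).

Release the roller at B. Primary structure: cantilever fixed at A.
Primary-structure tip deflection at B by superposition:
  point load 139.4 at a = 5.6: Pa²(3L − a)/(6EI) = 26521/EI
  clockwise couple 131 at a = 7: M₀a(2L − a)/(2EI) = 9628/EI
  δ_0 = 36149/EI
Flexibility coefficient — unit upward force at B: δ_{BB} = L³/(3EI) = 914.7/EI.
Compatibility at B: δ_0 − R_B·δ_{BB} = 0, so R_B = 36149/914.7 = 39.52 kip.
Moment equilibrium about A: M_A = Σ(load moments about A) − R_B·L = 911.6 − 39.52×14 = 358.3 kip·ft.

M_A = 358.3 kip·ft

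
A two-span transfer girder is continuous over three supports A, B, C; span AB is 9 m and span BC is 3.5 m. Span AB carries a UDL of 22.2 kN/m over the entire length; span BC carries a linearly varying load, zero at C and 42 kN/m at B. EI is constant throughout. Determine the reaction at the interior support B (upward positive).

R_B = 216.9 kN

Insert a hinge at B; M_B is the redundant, and each span becomes simply supported.
Discontinuity in slope at B on the released structure — sum the simple-span end rotations:
  span AB: UDL 22.2: wL³/(24EI) = 674.3/EI
  span BC: triangular load, peak 42: w₀L³/(45EI) = 40.02/EI
  relative rotation θ_0 = (674.3 + 40.02)/EI = 714.3/EI
A unit hogging moment at B produces rotation L₁/(3EI) + L₂/(3EI) = 4.167/EI.
Slope continuity at B: θ_0 = M_B·4.167/EI, so M_B = 714.3/4.167 = 171.4 kN·m (hogging).
Span AB, ΣM about A with M_B applied at B: R_B^{AB}·9 = 899.1 + 171.4, so R_B^{AB} = 118.9 kN and R_A = 199.8 − 118.9 = 80.85 kN.
Span BC, ΣM about C: R_B^{BC}·3.5 = 171.5 + 171.4, so R_B^{BC} = 97.98 kN and R_C = 73.5 − 97.98 = -24.48 kN.
R_B = 118.9 + 97.98 = 216.9 kN.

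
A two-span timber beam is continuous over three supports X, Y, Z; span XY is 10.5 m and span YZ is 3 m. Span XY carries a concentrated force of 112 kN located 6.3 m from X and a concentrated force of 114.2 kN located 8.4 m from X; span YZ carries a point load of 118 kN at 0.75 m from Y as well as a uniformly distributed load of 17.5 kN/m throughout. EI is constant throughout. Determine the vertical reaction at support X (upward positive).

Release continuity at Y by inserting a hinge; the redundant is the internal moment M_Y. The primary structure is two simply-supported spans XY and YZ.
End slopes at the hinge Y, treating each span as simply supported:
  span XY: point load 112 at a = 6.3: Pab(L + a)/(6LEI) = 790.3/EI
  span XY: point load 114.2 at a = 8.4: Pab(L + a)/(6LEI) = 604.3/EI
  span YZ: point load 118 at a = 0.75: Pab(L + b)/(6LEI) = 58.08/EI
  span YZ: UDL 17.5: wL³/(24EI) = 19.69/EI
  relative rotation θ_0 = (1395 + 77.77)/EI = 1472/EI
A unit hogging moment at Y produces rotation L₁/(3EI) + L₂/(3EI) = 4.5/EI.
Slope continuity at Y: θ_0 = M_Y·4.5/EI, so M_Y = 1472/4.5 = 327.2 kN·m (hogging).
Span XY, ΣM about X with M_Y applied at Y: R_Y^{XY}·10.5 = 1665 + 327.2, so R_Y^{XY} = 189.7 kN and R_X = 226.2 − 189.7 = 36.48 kN.

R_X = 36.48 kN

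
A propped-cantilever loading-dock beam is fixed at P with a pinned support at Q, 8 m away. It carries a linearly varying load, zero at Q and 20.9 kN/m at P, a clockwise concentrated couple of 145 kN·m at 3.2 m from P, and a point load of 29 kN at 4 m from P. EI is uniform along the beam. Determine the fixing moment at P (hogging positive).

Remove the prop at Q; the released (primary) structure is a cantilever built in at P.
Free-end deflection of the primary structure under the applied loading (downward +):
  triangular load, peak 20.9 at the fixed end: w₀L⁴/(30EI) = 2854/EI
  clockwise couple 145 at a = 3.2: M₀a(2L − a)/(2EI) = 2970/EI
  point load 29 at a = 4: Pa²(3L − a)/(6EI) = 1547/EI
  δ_0 = 7370/EI
Tip deflection under a unit load at Q: L³/(3EI) = 170.7/EI.
Compatibility at Q: δ_0 − R_Q·δ_{QQ} = 0, so R_Q = 7370/170.7 = 43.18 kN.
Moment equilibrium about P: M_P = Σ(load moments about P) − R_Q·L = 483.9 − 43.18×8 = 138.5 kN·m.

M_P = 138.5 kN·m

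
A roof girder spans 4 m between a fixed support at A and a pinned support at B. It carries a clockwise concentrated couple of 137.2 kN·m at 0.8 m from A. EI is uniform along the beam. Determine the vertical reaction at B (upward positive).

R_B = 18.52 kN

Take the reaction at B as the redundant and release it; the primary structure is a cantilever fixed at A.
Primary-structure tip deflection at B by superposition:
  clockwise couple 137.2 at a = 0.8: M₀a(2L − a)/(2EI) = 395.1/EI
Flexibility coefficient — unit upward force at B: δ_{BB} = L³/(3EI) = 21.33/EI.
Compatibility at B: δ_0 − R_B·δ_{BB} = 0, so R_B = 395.1/21.33 = 18.52 kN.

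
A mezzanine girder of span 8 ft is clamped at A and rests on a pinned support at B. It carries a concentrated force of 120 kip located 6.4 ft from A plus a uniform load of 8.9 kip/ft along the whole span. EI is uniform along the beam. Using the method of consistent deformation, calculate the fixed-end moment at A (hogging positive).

Remove the prop at B; the released (primary) structure is a cantilever built in at A.
Primary-structure tip deflection at B by superposition:
  point load 120 at a = 6.4: Pa²(3L − a)/(6EI) = 14418/EI
  UDL 8.9: wL⁴/(8EI) = 4557/EI
  δ_0 = 18975/EI
Flexibility coefficient — unit upward force at B: δ_{BB} = L³/(3EI) = 170.7/EI.
Compatibility at B: δ_0 − R_B·δ_{BB} = 0, so R_B = 18975/170.7 = 111.2 kip.
Moment equilibrium about A: M_A = Σ(load moments about A) − R_B·L = 1053 − 111.2×8 = 163.4 kip·ft.

M_A = 163.4 kip·ft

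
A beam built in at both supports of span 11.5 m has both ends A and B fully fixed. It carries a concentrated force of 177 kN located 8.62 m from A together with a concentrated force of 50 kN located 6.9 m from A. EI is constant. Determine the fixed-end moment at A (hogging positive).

M_A = 150.9 kN·m

Take the two fixed-end moments M_A, M_B as redundants; the released structure is the simple span AB.
Simple-span end rotations at A and B under the given loads:
  at A: point load 177 at a = 8.62: Pab(L + b)/(6LEI) = 915.8/EI
  at B: point load 177 at a = 8.62: Pab(L + a)/(6LEI) = 1281/EI
  at A: point load 50 at a = 6.9: Pab(L + b)/(6LEI) = 370.3/EI
  at B: point load 50 at a = 6.9: Pab(L + a)/(6LEI) = 423.2/EI
  θ_A0 = 1286/EI,  θ_B0 = 1705/EI
Flexibility coefficients: a unit moment at one end gives L/(3EI) there and L/(6EI) at the far end, so f₁₁ = f₂₂ = 3.833/EI and f₁₂ = f₂₁ = 1.917/EI.
Compatibility — zero rotation at each built-in end:
  3.833 M_A + 1.917 M_B = 1286
  1.917 M_A + 3.833 M_B = 1705
Solving the pair gives M_A = 150.9 kN·m and M_B = 369.2 kN·m (hogging).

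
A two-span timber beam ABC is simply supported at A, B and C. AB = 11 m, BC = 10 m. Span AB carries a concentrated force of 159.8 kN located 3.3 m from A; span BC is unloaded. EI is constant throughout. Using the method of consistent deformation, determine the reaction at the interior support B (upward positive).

R_B = 71.93 kN

Release continuity at B by inserting a hinge; the redundant is the internal moment M_B. The primary structure is two simply-supported spans AB and BC.
Rotations at B on the released spans (each span's end-slope, ×1/EI):
  span AB: point load 159.8 at a = 3.3: Pab(L + a)/(6LEI) = 879.8/EI
  relative rotation θ_0 = (879.8 + 0)/EI = 879.8/EI
A unit hogging moment at B produces rotation L₁/(3EI) + L₂/(3EI) = 7/EI.
Slope continuity at B: θ_0 = M_B·7/EI, so M_B = 879.8/7 = 125.7 kN·m (hogging).
Span AB, ΣM about A with M_B applied at B: R_B^{AB}·11 = 527.3 + 125.7, so R_B^{AB} = 59.37 kN and R_A = 159.8 − 59.37 = 100.4 kN.
Span BC, ΣM about C: R_B^{BC}·10 = 0 + 125.7, so R_B^{BC} = 12.57 kN and R_C = 0 − 12.57 = -12.57 kN.
R_B = 59.37 + 12.57 = 71.93 kN.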